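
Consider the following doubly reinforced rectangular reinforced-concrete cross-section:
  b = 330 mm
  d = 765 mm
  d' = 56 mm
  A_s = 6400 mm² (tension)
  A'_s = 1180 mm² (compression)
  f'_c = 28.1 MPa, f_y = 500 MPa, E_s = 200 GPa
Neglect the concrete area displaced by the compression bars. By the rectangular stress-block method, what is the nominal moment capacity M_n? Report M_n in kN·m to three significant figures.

Assume both tension and compression steel yield.
Net tension couple steel: A_s − A'_s = 5220 mm².
a = (A_s − A'_s) f_y / (0.85 f'_c b) = 2610000/(0.85 × 28.1 × 330) = 331.13 mm.
c = a/β₁ = 331.13/0.849 = 390.02 mm; ε'_s = 0.003(c − d')/c = 0.0026 ≥ f_y/E_s = 0.0025, so compression steel does yield.
M_n = (A_s − A'_s) f_y (d − a/2) + A'_s f_y (d − d') = [2610000 × (765 − 165.565) + 590000 × (765 − 56)] × 10⁻⁶ = 1564.53 + 418.31 = 1982.84 kN·m.

M_n ≈ 1980 kN·m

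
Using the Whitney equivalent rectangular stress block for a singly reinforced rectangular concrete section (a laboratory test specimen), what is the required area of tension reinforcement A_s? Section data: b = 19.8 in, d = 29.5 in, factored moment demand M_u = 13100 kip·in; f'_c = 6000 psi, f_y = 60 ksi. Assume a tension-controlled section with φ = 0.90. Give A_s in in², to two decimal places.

A_s ≈ 9.05 in²

M_n = M_u/φ = 13100/0.90 = 14555.6 kip·in.
From M_n = 0.85 f'_c a b (d − a/2):
a = d − √(d² − 2M_n/(0.85 f'_c b)) = 29.5 − √(29.5² − 2 × 14555.6/(0.85 × 6 × 19.8)) = 5.376 in.
A_s = 0.85 f'_c a b / f_y = 0.85 × 6 × 5.376 × 19.8 / 60 = 9.048 in².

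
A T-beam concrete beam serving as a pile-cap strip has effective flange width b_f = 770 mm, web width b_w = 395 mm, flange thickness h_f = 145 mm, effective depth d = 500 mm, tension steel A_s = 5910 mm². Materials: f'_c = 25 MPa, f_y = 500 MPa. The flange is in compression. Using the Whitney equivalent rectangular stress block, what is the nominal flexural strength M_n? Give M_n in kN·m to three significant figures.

Tension: T = A_s f_y = 5910 × 500 = 2955000 N.
Try a within the flange: a = T/(0.85 f'_c b_f) = 2955000/(0.85 × 25 × 770) = 180.60 mm.
a = 180.60 > h_f = 145 mm: the block extends into the web. Split into flange-overhang and web parts.
C_f = 0.85 f'_c (b_f − b_w) h_f = 0.85 × 25 × (770 − 395) × 145 = 1155469 N.
Remaining web compression depth: a_w = (T − C_f)/(0.85 f'_c b_w) = (2955000 − 1155469)/(0.85 × 25 × 395) = 214.39 mm.
M_n = C_f(d − h_f/2) + (T − C_f)(d − a_w/2) = 1155469 × (500 − 72.5) + 1799531 × (500 − 107.195) = 493.96 + 706.86 = 1200.82 × 10⁶ N·mm.
M_n = 1200.82 kN·m.

M_n ≈ 1200 kN·m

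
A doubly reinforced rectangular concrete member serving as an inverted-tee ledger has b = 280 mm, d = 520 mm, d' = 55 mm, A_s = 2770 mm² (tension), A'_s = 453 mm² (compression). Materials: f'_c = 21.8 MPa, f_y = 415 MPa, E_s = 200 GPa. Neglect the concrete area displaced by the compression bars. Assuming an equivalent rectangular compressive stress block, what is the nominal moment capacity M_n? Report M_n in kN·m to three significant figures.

Assume both tension and compression steel yield.
Net tension couple steel: A_s − A'_s = 2317 mm².
a = (A_s − A'_s) f_y / (0.85 f'_c b) = 961555/(0.85 × 21.8 × 280) = 185.33 mm.
c = a/β₁ = 185.33/0.85 = 218.04 mm; ε'_s = 0.003(c − d')/c = 0.0022 ≥ f_y/E_s = 0.0021, so compression steel does yield.
M_n = (A_s − A'_s) f_y (d − a/2) + A'_s f_y (d − d') = [961555 × (520 − 92.665) + 187995 × (520 − 55)] × 10⁻⁶ = 410.91 + 87.42 = 498.33 kN·m.

M_n ≈ 498 kN·m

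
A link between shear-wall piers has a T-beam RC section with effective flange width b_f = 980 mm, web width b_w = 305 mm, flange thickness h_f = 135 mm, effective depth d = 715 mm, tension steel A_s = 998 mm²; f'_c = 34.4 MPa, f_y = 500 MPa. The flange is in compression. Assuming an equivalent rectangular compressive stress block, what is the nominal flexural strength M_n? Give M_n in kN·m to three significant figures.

Tension: T = A_s f_y = 998 × 500 = 499000 N.
Try a within the flange: a = T/(0.85 f'_c b_f) = 499000/(0.85 × 34.4 × 980) = 17.41 mm.
Since a = 17.41 ≤ h_f = 135 mm, the stress block lies entirely in the flange; analyse as a rectangular beam of width b_f.
M_n = T(d − a/2) = 499000 × (715 − 8.705) = 352.44 × 10⁶ N·mm.
M_n = 352.44 kN·m.

M_n ≈ 352 kN·m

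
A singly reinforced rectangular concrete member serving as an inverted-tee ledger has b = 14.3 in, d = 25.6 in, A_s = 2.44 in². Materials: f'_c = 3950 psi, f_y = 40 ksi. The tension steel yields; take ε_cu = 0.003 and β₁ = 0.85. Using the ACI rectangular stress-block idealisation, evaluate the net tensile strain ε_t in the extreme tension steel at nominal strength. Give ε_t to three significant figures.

ε_t ≈ 0.0291

a = A_s f_y/(0.85 f'_c b) = 2.033 in.
β₁ = 0.85, so c = a/β₁ = 2.033/0.85 = 2.392 in.
From the linear strain diagram with ε_cu = 0.003: ε_t = 0.003 (d − c)/c = 0.003 × (25.6 − 2.392)/2.392 = 0.0291.
Since ε_t ≥ 0.005, the section is tension-controlled.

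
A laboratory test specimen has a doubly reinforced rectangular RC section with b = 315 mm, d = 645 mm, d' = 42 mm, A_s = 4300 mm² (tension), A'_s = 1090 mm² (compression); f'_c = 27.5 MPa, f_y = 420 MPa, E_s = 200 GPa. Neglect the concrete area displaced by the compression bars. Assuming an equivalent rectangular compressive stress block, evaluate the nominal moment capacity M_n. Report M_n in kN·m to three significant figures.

Assume both tension and compression steel yield.
Net tension couple steel: A_s − A'_s = 3210 mm².
a = (A_s − A'_s) f_y / (0.85 f'_c b) = 1348200/(0.85 × 27.5 × 315) = 183.10 mm.
c = a/β₁ = 183.10/0.85 = 215.41 mm; ε'_s = 0.003(c − d')/c = 0.0024 ≥ f_y/E_s = 0.0021, so compression steel does yield.
M_n = (A_s − A'_s) f_y (d − a/2) + A'_s f_y (d − d') = [1348200 × (645 − 91.55) + 457800 × (645 − 42)] × 10⁻⁶ = 746.16 + 276.05 = 1022.21 kN·m.

M_n ≈ 1020 kN·m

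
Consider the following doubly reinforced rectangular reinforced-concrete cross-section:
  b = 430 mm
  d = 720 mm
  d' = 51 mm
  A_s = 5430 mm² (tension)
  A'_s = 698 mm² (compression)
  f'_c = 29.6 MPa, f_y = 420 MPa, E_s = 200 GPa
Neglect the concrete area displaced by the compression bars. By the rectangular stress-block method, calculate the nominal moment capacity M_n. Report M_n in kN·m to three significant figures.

Assume both tension and compression steel yield.
Net tension couple steel: A_s − A'_s = 4732 mm².
a = (A_s − A'_s) f_y / (0.85 f'_c b) = 1987440/(0.85 × 29.6 × 430) = 183.70 mm.
c = a/β₁ = 183.70/0.839 = 218.95 mm; ε'_s = 0.003(c − d')/c = 0.0023 ≥ f_y/E_s = 0.0021, so compression steel does yield.
M_n = (A_s − A'_s) f_y (d − a/2) + A'_s f_y (d − d') = [1987440 × (720 − 91.85) + 293160 × (720 − 51)] × 10⁻⁶ = 1248.41 + 196.12 = 1444.53 kN·m.

M_n ≈ 1440 kN·m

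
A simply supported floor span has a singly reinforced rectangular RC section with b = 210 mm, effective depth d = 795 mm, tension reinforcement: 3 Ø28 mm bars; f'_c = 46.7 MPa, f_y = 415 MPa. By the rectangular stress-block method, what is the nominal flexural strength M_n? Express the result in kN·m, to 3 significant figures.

M_n ≈ 574 kN·m

A_s = 3 × 616 = 1848 mm².
T = A_s f_y = 1848 × 415 = 766920 N = 766.92 kN.
From C = T: a = T/(0.85 f'_c b) = 766920/(0.85 × 46.7 × 210) = 92.00 mm.
M_n = T(d − a/2) = 766.92 kN × (795 − 46) mm = 574.42 kN·m.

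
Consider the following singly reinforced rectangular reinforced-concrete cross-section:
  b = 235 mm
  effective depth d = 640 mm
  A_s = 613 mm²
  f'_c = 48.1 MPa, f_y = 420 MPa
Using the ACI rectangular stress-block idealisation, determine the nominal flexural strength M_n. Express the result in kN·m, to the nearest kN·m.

T = A_s f_y = 613 × 420 = 257460 N = 257.46 kN.
From C = T: a = T/(0.85 f'_c b) = 257460/(0.85 × 48.1 × 235) = 26.80 mm.
M_n = T(d − a/2) = 257.46 kN × (640 − 13.4) mm = 161.32 kN·m.

M_n ≈ 161 kN·m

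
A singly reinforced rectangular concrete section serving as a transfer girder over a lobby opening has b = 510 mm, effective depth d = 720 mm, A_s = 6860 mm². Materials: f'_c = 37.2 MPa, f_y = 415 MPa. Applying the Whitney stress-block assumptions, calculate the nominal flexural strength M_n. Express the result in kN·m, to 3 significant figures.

M_n ≈ 1800 kN·m

T = A_s f_y = 6860 × 415 = 2846900 N = 2846.9 kN.
From C = T: a = T/(0.85 f'_c b) = 2846900/(0.85 × 37.2 × 510) = 176.54 mm.
M_n = T(d − a/2) = 2846.9 kN × (720 − 88.27) mm = 1798.47 kN·m.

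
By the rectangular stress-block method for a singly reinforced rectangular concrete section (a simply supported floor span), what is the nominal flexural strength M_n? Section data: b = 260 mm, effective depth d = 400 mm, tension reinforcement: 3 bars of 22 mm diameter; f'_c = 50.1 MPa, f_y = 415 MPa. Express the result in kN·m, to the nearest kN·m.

A_s = 3 × 380 = 1140 mm².
T = A_s f_y = 1140 × 415 = 473100 N = 473.1 kN.
From C = T: a = T/(0.85 f'_c b) = 473100/(0.85 × 50.1 × 260) = 42.73 mm.
M_n = T(d − a/2) = 473.1 kN × (400 − 21.365) mm = 179.13 kN·m.

M_n ≈ 179 kN·m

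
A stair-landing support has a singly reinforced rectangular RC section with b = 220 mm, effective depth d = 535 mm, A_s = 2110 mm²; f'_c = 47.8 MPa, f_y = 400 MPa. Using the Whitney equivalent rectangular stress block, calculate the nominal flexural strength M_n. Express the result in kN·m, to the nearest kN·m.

T = A_s f_y = 2110 × 400 = 844000 N = 844 kN.
From C = T: a = T/(0.85 f'_c b) = 844000/(0.85 × 47.8 × 220) = 94.42 mm.
M_n = T(d − a/2) = 844 kN × (535 − 47.21) mm = 411.69 kN·m.

M_n ≈ 412 kN·m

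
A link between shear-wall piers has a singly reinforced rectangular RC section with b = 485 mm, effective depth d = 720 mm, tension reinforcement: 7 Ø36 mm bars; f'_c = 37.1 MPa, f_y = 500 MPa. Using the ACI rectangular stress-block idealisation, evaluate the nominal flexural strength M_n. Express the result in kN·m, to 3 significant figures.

M_n ≈ 2150 kN·m

A_s = 7 × 1018 = 7126 mm².
T = A_s f_y = 7126 × 500 = 3563000 N = 3563 kN.
From C = T: a = T/(0.85 f'_c b) = 3563000/(0.85 × 37.1 × 485) = 232.96 mm.
M_n = T(d − a/2) = 3563 kN × (720 − 116.48) mm = 2150.34 kN·m.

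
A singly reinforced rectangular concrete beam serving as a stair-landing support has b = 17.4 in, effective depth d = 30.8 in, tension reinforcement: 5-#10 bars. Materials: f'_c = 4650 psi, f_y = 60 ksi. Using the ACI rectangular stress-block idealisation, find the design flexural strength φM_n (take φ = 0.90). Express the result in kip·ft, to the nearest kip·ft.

A_s = 5 × 1.27 = 6.35 in².
T = A_s f_y = 6.35 × 60 = 381 kips.
a = T/(0.85 f'_c b) = 381/(0.85 × 4.65 × 17.4) = 5.540 in.
M_n = T(d − a/2) = 381 × (30.8 − 2.77) = 10679.4 kip·in = 10679.4/12 = 889.95 kip·ft.
φM_n = 0.90 × 889.95 = 800.96 kip·ft.

φM_n ≈ 801 kip·ft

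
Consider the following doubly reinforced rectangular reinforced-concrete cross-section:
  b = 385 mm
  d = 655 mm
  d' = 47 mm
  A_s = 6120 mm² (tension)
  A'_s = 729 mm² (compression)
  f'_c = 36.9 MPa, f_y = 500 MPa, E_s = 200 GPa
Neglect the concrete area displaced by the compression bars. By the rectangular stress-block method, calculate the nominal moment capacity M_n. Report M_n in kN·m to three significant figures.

Assume both tension and compression steel yield.
Net tension couple steel: A_s − A'_s = 5391 mm².
a = (A_s − A'_s) f_y / (0.85 f'_c b) = 2695500/(0.85 × 36.9 × 385) = 223.22 mm.
c = a/β₁ = 223.22/0.786 = 283.99 mm; ε'_s = 0.003(c − d')/c = 0.0025 ≥ f_y/E_s = 0.0025, so compression steel does yield.
M_n = (A_s − A'_s) f_y (d − a/2) + A'_s f_y (d − d') = [2695500 × (655 − 111.61) + 364500 × (655 − 47)] × 10⁻⁶ = 1464.71 + 221.62 = 1686.33 kN·m.

M_n ≈ 1690 kN·m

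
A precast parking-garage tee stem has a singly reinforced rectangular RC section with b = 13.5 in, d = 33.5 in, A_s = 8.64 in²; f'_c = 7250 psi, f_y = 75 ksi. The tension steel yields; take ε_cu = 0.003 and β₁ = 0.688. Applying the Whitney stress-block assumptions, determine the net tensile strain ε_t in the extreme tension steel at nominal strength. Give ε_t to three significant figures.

ε_t ≈ 0.00588

a = A_s f_y/(0.85 f'_c b) = 7.789 in.
β₁ = 0.688, so c = a/β₁ = 7.789/0.688 = 11.321 in.
From the linear strain diagram with ε_cu = 0.003: ε_t = 0.003 (d − c)/c = 0.003 × (33.5 − 11.321)/11.321 = 0.00588.
Since ε_t ≥ 0.005, the section is tension-controlled.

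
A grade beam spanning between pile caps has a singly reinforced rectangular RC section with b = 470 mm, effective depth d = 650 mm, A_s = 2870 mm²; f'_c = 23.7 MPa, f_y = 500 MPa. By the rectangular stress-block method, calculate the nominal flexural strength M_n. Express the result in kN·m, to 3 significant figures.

T = A_s f_y = 2870 × 500 = 1435000 N = 1435 kN.
From C = T: a = T/(0.85 f'_c b) = 1435000/(0.85 × 23.7 × 470) = 151.56 mm.
M_n = T(d − a/2) = 1435 kN × (650 − 75.78) mm = 824.01 kN·m.

M_n ≈ 824 kN·m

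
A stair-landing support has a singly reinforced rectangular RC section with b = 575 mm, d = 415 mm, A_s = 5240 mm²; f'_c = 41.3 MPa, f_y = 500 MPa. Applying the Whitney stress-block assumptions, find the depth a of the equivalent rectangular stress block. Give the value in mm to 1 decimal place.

a ≈ 129.8 mm

T = A_s f_y = 5240 × 500 = 2620000 N = 2620 kN.
Setting C = 0.85 f'_c a b equal to T: a = 2620000/(0.85 × 41.3 × 575) = 129.8 mm.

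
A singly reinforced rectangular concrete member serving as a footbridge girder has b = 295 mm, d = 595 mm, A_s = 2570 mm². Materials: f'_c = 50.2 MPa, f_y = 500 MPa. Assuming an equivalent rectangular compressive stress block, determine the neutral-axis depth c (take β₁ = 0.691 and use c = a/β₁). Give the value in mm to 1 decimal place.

c ≈ 147.7 mm

T = A_s f_y = 2570 × 500 = 1285000 N = 1285 kN.
Setting C = 0.85 f'_c a b equal to T: a = 1285000/(0.85 × 50.2 × 295) = 102.084 mm.
With β₁ = 0.691, c = a/β₁ = 102.084/0.691 = 147.7 mm.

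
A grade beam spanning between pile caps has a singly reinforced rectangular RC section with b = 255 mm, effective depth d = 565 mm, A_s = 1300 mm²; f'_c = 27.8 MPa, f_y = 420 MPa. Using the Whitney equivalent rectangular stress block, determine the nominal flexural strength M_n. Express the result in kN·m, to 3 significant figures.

T = A_s f_y = 1300 × 420 = 546000 N = 546 kN.
From C = T: a = T/(0.85 f'_c b) = 546000/(0.85 × 27.8 × 255) = 90.61 mm.
M_n = T(d − a/2) = 546 kN × (565 − 45.305) mm = 283.75 kN·m.

M_n ≈ 284 kN·m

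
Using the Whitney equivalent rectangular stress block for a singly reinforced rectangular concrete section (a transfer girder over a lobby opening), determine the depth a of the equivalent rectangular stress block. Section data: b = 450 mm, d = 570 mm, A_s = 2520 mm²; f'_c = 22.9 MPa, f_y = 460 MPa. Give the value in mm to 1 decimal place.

T = A_s f_y = 2520 × 460 = 1159200 N = 1159.2 kN.
Setting C = 0.85 f'_c a b equal to T: a = 1159200/(0.85 × 22.9 × 450) = 132.3 mm.

a ≈ 132.3 mm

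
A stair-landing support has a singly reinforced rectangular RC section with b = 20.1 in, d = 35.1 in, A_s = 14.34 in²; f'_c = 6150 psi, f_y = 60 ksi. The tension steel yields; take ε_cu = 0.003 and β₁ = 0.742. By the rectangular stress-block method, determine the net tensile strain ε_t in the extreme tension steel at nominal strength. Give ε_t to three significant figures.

a = A_s f_y/(0.85 f'_c b) = 8.189 in.
β₁ = 0.742, so c = a/β₁ = 8.189/0.742 = 11.036 in.
From the linear strain diagram with ε_cu = 0.003: ε_t = 0.003 (d − c)/c = 0.003 × (35.1 − 11.036)/11.036 = 0.00654.
Since ε_t ≥ 0.005, the section is tension-controlled.

ε_t ≈ 0.00654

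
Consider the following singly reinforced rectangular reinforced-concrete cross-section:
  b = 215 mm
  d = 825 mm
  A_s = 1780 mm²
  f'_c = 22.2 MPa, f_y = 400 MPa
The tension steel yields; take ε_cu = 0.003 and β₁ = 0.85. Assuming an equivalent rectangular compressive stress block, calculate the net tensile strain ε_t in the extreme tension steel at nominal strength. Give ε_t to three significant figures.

a = A_s f_y/(0.85 f'_c b) = 175.50 mm.
β₁ = 0.85, so c = a/β₁ = 175.50/0.85 = 206.47 mm.
From the linear strain diagram with ε_cu = 0.003: ε_t = 0.003 (d − c)/c = 0.003 × (825 − 206.47)/206.47 = 0.00899.
Since ε_t ≥ 0.005, the section is tension-controlled.

ε_t ≈ 0.00899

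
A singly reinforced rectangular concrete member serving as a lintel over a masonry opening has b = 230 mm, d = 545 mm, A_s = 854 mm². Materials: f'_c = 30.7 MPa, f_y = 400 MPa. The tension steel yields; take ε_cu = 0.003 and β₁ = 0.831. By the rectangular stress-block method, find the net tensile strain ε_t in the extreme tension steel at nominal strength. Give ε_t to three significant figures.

ε_t ≈ 0.0209

a = A_s f_y/(0.85 f'_c b) = 56.92 mm.
β₁ = 0.831, so c = a/β₁ = 56.92/0.831 = 68.50 mm.
From the linear strain diagram with ε_cu = 0.003: ε_t = 0.003 (d − c)/c = 0.003 × (545 − 68.50)/68.50 = 0.0209.
Since ε_t ≥ 0.005, the section is tension-controlled.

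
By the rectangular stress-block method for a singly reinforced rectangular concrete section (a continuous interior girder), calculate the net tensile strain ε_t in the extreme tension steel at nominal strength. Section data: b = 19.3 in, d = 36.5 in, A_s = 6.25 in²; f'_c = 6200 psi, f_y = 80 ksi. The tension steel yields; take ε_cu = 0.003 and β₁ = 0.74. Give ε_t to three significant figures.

ε_t ≈ 0.0135

a = A_s f_y/(0.85 f'_c b) = 4.916 in.
β₁ = 0.74, so c = a/β₁ = 4.916/0.74 = 6.643 in.
From the linear strain diagram with ε_cu = 0.003: ε_t = 0.003 (d − c)/c = 0.003 × (36.5 − 6.643)/6.643 = 0.0135.
Since ε_t ≥ 0.005, the section is tension-controlled.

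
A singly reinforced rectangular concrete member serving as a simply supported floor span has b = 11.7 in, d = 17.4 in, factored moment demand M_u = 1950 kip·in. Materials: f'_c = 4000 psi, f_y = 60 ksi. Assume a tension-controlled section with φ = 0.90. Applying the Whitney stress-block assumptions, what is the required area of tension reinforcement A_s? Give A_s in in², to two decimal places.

M_n = M_u/φ = 1950/0.90 = 2166.67 kip·in.
From M_n = 0.85 f'_c a b (d − a/2):
a = d − √(d² − 2M_n/(0.85 f'_c b)) = 17.4 − √(17.4² − 2 × 2166.67/(0.85 × 4 × 11.7)) = 3.478 in.
A_s = 0.85 f'_c a b / f_y = 0.85 × 4 × 3.478 × 11.7 / 60 = 2.306 in².

A_s ≈ 2.31 in²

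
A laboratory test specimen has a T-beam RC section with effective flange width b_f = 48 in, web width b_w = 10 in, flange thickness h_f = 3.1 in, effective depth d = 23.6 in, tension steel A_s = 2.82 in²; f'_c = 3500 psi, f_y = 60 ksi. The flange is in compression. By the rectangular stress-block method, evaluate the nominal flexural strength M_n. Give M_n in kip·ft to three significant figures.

M_n ≈ 324 kip·ft

Tension: T = A_s f_y = 2.82 × 60 = 169.2 kips.
Try a within the flange: a = T/(0.85 f'_c b_f) = 169.2/(0.85 × 3.5 × 48) = 1.185 in.
Since a = 1.185 ≤ h_f = 3.1 in, the stress block lies entirely in the flange; analyse as a rectangular beam of width b_f.
M_n = T(d − a/2) = 169.2 × (23.6 − 0.5925) = 3892.9 kip·in.
M_n = 3892.9/12 = 324.41 kip·ft.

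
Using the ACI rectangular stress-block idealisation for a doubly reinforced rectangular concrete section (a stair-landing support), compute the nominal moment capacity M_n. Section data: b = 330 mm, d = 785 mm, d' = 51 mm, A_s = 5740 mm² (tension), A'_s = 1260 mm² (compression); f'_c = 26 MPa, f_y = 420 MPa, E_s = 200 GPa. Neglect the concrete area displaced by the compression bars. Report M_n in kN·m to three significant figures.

Assume both tension and compression steel yield.
Net tension couple steel: A_s − A'_s = 4480 mm².
a = (A_s − A'_s) f_y / (0.85 f'_c b) = 1881600/(0.85 × 26 × 330) = 258.00 mm.
c = a/β₁ = 258.00/0.85 = 303.53 mm; ε'_s = 0.003(c − d')/c = 0.0025 ≥ f_y/E_s = 0.0021, so compression steel does yield.
M_n = (A_s − A'_s) f_y (d − a/2) + A'_s f_y (d − d') = [1881600 × (785 − 129) + 529200 × (785 − 51)] × 10⁻⁶ = 1234.33 + 388.43 = 1622.76 kN·m.

M_n ≈ 1620 kN·m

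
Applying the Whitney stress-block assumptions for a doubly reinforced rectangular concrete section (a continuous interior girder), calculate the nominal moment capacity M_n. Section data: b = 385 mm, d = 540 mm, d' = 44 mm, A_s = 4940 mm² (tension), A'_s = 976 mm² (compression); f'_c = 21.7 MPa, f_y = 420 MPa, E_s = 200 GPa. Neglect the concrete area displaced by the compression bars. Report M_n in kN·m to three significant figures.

Assume both tension and compression steel yield.
Net tension couple steel: A_s − A'_s = 3964 mm².
a = (A_s − A'_s) f_y / (0.85 f'_c b) = 1664880/(0.85 × 21.7 × 385) = 234.45 mm.
c = a/β₁ = 234.45/0.85 = 275.82 mm; ε'_s = 0.003(c − d')/c = 0.0025 ≥ f_y/E_s = 0.0021, so compression steel does yield.
M_n = (A_s − A'_s) f_y (d − a/2) + A'_s f_y (d − d') = [1664880 × (540 − 117.225) + 409920 × (540 − 44)] × 10⁻⁶ = 703.87 + 203.32 = 907.19 kN·m.

M_n ≈ 907 kN·m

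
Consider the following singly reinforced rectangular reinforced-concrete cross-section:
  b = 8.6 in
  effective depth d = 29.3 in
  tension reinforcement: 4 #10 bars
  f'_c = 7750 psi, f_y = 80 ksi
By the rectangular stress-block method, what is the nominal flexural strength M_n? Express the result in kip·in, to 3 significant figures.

A_s = 4 × 1.27 = 5.08 in².
T = A_s f_y = 5.08 × 80 = 406.4 kips.
a = T/(0.85 f'_c b) = 406.4/(0.85 × 7.75 × 8.6) = 7.174 in.
M_n = T(d − a/2) = 406.4 × (29.3 − 3.587) = 10449.8 kip·in.

M_n ≈ 10400 kip·in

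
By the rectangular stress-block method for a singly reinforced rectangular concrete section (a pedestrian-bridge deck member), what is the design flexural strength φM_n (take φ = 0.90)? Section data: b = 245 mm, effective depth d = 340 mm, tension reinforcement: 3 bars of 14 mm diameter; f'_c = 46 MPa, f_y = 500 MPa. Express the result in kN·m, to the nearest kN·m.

A_s = 3 × 154 = 462 mm².
T = A_s f_y = 462 × 500 = 231000 N = 231 kN.
From C = T: a = T/(0.85 f'_c b) = 231000/(0.85 × 46 × 245) = 24.11 mm.
M_n = T(d − a/2) = 231 kN × (340 − 12.055) mm = 75.76 kN·m.
φM_n = 0.90 × 75.76 = 68.18 kN·m.

φM_n ≈ 68 kN·m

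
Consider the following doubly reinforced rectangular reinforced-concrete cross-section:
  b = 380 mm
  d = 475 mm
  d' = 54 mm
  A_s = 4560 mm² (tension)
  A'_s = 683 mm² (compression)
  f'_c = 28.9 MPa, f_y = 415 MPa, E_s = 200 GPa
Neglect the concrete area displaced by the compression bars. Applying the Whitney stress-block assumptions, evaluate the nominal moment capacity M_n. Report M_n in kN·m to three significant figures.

M_n ≈ 745 kN·m

Assume both tension and compression steel yield.
Net tension couple steel: A_s − A'_s = 3877 mm².
a = (A_s − A'_s) f_y / (0.85 f'_c b) = 1608955/(0.85 × 28.9 × 380) = 172.36 mm.
c = a/β₁ = 172.36/0.844 = 204.22 mm; ε'_s = 0.003(c − d')/c = 0.0022 ≥ f_y/E_s = 0.0021, so compression steel does yield.
M_n = (A_s − A'_s) f_y (d − a/2) + A'_s f_y (d − d') = [1608955 × (475 − 86.18) + 283445 × (475 − 54)] × 10⁻⁶ = 625.59 + 119.33 = 744.92 kN·m.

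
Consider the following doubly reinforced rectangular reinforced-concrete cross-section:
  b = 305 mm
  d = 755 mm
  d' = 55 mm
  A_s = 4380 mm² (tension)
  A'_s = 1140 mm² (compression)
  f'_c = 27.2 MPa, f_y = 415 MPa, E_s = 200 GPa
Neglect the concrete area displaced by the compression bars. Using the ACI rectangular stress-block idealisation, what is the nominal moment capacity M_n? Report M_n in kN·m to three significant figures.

Assume both tension and compression steel yield.
Net tension couple steel: A_s − A'_s = 3240 mm².
a = (A_s − A'_s) f_y / (0.85 f'_c b) = 1344600/(0.85 × 27.2 × 305) = 190.68 mm.
c = a/β₁ = 190.68/0.85 = 224.33 mm; ε'_s = 0.003(c − d')/c = 0.0023 ≥ f_y/E_s = 0.0021, so compression steel does yield.
M_n = (A_s − A'_s) f_y (d − a/2) + A'_s f_y (d − d') = [1344600 × (755 − 95.34) + 473100 × (755 − 55)] × 10⁻⁶ = 886.98 + 331.17 = 1218.15 kN·m.

M_n ≈ 1220 kN·m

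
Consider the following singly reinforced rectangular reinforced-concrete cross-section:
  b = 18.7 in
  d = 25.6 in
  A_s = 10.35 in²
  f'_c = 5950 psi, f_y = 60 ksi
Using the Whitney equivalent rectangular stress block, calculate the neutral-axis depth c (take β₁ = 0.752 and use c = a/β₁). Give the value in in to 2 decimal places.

c ≈ 8.73 in

T = A_s f_y = 10.35 × 60 = 621 kips.
a = T/(0.85 f'_c b) = 621/(0.85 × 5.95 × 18.7) = 6.5662 in.
With β₁ = 0.752, c = a/β₁ = 6.5662/0.752 = 8.73 in.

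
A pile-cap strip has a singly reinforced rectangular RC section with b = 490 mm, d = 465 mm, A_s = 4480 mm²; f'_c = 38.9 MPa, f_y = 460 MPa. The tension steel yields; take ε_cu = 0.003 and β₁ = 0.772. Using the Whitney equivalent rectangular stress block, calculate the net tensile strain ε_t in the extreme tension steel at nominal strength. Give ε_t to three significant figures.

a = A_s f_y/(0.85 f'_c b) = 127.20 mm.
β₁ = 0.772, so c = a/β₁ = 127.20/0.772 = 164.77 mm.
From the linear strain diagram with ε_cu = 0.003: ε_t = 0.003 (d − c)/c = 0.003 × (465 − 164.77)/164.77 = 0.00547.
Since ε_t ≥ 0.005, the section is tension-controlled.

ε_t ≈ 0.00547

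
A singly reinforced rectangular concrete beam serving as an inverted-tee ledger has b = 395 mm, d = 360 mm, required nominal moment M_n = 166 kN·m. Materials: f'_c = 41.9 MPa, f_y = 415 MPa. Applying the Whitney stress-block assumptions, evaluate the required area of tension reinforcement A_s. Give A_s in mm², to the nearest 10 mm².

With M_n = 0.85 f'_c a b (d − a/2), solve the quadratic for a:
a = d − √(d² − 2M_n/(0.85 f'_c b)) = 360 − √(360² − 2 × 166×10⁶/(0.85 × 41.9 × 395)) = 34.42 mm.
A_s = 0.85 f'_c a b / f_y = 0.85 × 41.9 × 34.42 × 395 / 415 = 1166.8 mm².

A_s ≈ 1170 mm²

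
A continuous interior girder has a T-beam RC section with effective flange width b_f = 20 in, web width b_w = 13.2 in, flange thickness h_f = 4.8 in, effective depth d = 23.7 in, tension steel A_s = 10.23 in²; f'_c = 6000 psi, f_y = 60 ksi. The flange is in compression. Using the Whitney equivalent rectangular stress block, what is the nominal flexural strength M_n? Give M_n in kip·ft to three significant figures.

Tension: T = A_s f_y = 10.23 × 60 = 613.8 kips.
Try a within the flange: a = T/(0.85 f'_c b_f) = 613.8/(0.85 × 6 × 20) = 6.018 in.
a = 6.018 > h_f = 4.8 in: the block extends into the web. Split into flange-overhang and web parts.
C_f = 0.85 f'_c (b_f − b_w) h_f = 0.85 × 6 × (20 − 13.2) × 4.8 = 166.5 kips.
Remaining web compression depth: a_w = (T − C_f)/(0.85 f'_c b_w) = (613.8 − 166.5)/(0.85 × 6 × 13.2) = 6.644 in.
M_n = C_f(d − h_f/2) + (T − C_f)(d − a_w/2) = 166.5 × (23.7 − 2.4) + 447.3 × (23.7 − 3.322) = 3546.5 + 9115.1 = 12661.6 kip·in.
M_n = 12661.6/12 = 1055.13 kip·ft.

M_n ≈ 1060 kip·ft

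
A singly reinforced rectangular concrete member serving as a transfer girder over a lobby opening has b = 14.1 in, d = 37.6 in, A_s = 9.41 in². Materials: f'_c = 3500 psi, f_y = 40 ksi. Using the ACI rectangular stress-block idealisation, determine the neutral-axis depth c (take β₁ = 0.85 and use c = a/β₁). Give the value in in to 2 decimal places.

c ≈ 10.56 in

T = A_s f_y = 9.41 × 40 = 376.4 kips.
a = T/(0.85 f'_c b) = 376.4/(0.85 × 3.5 × 14.1) = 8.9731 in.
With β₁ = 0.85, c = a/β₁ = 8.9731/0.85 = 10.56 in.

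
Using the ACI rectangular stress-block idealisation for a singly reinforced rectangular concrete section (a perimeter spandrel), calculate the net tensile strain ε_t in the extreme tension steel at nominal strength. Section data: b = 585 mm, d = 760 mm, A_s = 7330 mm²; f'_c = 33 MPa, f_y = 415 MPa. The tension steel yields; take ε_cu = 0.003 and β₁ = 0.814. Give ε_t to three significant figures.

a = A_s f_y/(0.85 f'_c b) = 185.38 mm.
β₁ = 0.814, so c = a/β₁ = 185.38/0.814 = 227.74 mm.
From the linear strain diagram with ε_cu = 0.003: ε_t = 0.003 (d − c)/c = 0.003 × (760 − 227.74)/227.74 = 0.00701.
Since ε_t ≥ 0.005, the section is tension-controlled.

ε_t ≈ 0.00701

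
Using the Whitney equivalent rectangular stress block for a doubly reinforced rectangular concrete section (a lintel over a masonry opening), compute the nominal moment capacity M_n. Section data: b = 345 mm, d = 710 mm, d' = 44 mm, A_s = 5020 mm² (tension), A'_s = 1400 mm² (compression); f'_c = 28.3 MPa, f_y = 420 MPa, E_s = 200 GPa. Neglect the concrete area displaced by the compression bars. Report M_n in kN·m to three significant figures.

M_n ≈ 1330 kN·m

Assume both tension and compression steel yield.
Net tension couple steel: A_s − A'_s = 3620 mm².
a = (A_s − A'_s) f_y / (0.85 f'_c b) = 1520400/(0.85 × 28.3 × 345) = 183.20 mm.
c = a/β₁ = 183.20/0.848 = 216.04 mm; ε'_s = 0.003(c − d')/c = 0.0024 ≥ f_y/E_s = 0.0021, so compression steel does yield.
M_n = (A_s − A'_s) f_y (d − a/2) + A'_s f_y (d − d') = [1520400 × (710 − 91.6) + 588000 × (710 − 44)] × 10⁻⁶ = 940.22 + 391.61 = 1331.83 kN·m.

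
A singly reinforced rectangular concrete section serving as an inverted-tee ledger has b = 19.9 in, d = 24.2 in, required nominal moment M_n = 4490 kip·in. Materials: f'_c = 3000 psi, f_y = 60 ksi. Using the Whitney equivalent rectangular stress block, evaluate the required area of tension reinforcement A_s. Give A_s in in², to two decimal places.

A_s ≈ 3.37 in²

From M_n = 0.85 f'_c a b (d − a/2):
a = d − √(d² − 2M_n/(0.85 f'_c b)) = 24.2 − √(24.2² − 2 × 4490/(0.85 × 3 × 19.9)) = 3.984 in.
A_s = 0.85 f'_c a b / f_y = 0.85 × 3 × 3.984 × 19.9 / 60 = 3.369 in².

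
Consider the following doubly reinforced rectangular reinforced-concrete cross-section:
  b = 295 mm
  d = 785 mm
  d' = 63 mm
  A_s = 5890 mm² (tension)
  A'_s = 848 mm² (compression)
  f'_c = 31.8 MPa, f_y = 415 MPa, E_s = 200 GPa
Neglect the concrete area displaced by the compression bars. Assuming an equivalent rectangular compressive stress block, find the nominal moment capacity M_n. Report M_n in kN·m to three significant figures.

M_n ≈ 1620 kN·m

Assume both tension and compression steel yield.
Net tension couple steel: A_s − A'_s = 5042 mm².
a = (A_s − A'_s) f_y / (0.85 f'_c b) = 2092430/(0.85 × 31.8 × 295) = 262.41 mm.
c = a/β₁ = 262.41/0.823 = 318.85 mm; ε'_s = 0.003(c − d')/c = 0.0024 ≥ f_y/E_s = 0.0021, so compression steel does yield.
M_n = (A_s − A'_s) f_y (d − a/2) + A'_s f_y (d − d') = [2092430 × (785 − 131.205) + 351920 × (785 − 63)] × 10⁻⁶ = 1368.02 + 254.09 = 1622.11 kN·m.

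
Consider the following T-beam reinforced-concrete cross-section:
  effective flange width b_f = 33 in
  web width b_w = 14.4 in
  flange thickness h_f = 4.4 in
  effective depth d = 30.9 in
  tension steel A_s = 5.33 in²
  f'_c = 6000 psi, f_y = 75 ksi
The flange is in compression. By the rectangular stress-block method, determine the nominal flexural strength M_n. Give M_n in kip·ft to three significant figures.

Tension: T = A_s f_y = 5.33 × 75 = 399.75 kips.
Try a within the flange: a = T/(0.85 f'_c b_f) = 399.75/(0.85 × 6 × 33) = 2.375 in.
Since a = 2.375 ≤ h_f = 4.4 in, the stress block lies entirely in the flange; analyse as a rectangular beam of width b_f.
M_n = T(d − a/2) = 399.75 × (30.9 − 1.1875) = 11877.6 kip·in.
M_n = 11877.6/12 = 989.80 kip·ft.

M_n ≈ 990 kip·ft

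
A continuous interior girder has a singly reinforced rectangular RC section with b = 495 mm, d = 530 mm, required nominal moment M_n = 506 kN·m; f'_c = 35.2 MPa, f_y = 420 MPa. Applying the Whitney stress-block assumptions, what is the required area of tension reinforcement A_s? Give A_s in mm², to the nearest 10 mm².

A_s ≈ 2430 mm²

With M_n = 0.85 f'_c a b (d − a/2), solve the quadratic for a:
a = d − √(d² − 2M_n/(0.85 f'_c b)) = 530 − √(530² − 2 × 506×10⁶/(0.85 × 35.2 × 495)) = 68.95 mm.
A_s = 0.85 f'_c a b / f_y = 0.85 × 35.2 × 68.95 × 495 / 420 = 2431.4 mm².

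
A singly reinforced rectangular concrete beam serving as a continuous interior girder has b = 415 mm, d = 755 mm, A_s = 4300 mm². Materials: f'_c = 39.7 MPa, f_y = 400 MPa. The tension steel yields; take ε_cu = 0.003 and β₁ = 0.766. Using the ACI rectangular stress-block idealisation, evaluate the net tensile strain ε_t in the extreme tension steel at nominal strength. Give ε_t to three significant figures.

a = A_s f_y/(0.85 f'_c b) = 122.82 mm.
β₁ = 0.766, so c = a/β₁ = 122.82/0.766 = 160.34 mm.
From the linear strain diagram with ε_cu = 0.003: ε_t = 0.003 (d − c)/c = 0.003 × (755 − 160.34)/160.34 = 0.0111.
Since ε_t ≥ 0.005, the section is tension-controlled.

ε_t ≈ 0.0111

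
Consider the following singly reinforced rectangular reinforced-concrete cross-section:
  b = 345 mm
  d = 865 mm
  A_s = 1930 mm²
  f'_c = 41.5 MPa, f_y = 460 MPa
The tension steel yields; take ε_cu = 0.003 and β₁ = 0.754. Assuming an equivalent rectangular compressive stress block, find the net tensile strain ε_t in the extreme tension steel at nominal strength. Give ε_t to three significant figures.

ε_t ≈ 0.0238

a = A_s f_y/(0.85 f'_c b) = 72.95 mm.
β₁ = 0.754, so c = a/β₁ = 72.95/0.754 = 96.75 mm.
From the linear strain diagram with ε_cu = 0.003: ε_t = 0.003 (d − c)/c = 0.003 × (865 − 96.75)/96.75 = 0.0238.
Since ε_t ≥ 0.005, the section is tension-controlled.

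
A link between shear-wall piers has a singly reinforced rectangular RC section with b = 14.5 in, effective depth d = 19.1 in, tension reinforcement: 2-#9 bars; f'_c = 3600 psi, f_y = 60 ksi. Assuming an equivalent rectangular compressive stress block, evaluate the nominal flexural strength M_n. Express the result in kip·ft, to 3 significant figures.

M_n ≈ 177 kip·ft

A_s = 2 × 1 = 2 in².
T = A_s f_y = 2 × 60 = 120 kips.
a = T/(0.85 f'_c b) = 120/(0.85 × 3.6 × 14.5) = 2.705 in.
M_n = T(d − a/2) = 120 × (19.1 − 1.3525) = 2129.7 kip·in = 2129.7/12 = 177.48 kip·ft.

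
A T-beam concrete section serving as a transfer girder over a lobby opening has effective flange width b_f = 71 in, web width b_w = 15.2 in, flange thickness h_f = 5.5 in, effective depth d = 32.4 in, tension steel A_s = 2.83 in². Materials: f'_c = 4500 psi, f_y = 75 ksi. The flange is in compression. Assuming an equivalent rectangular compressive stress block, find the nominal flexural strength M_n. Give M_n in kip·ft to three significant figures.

M_n ≈ 566 kip·ft

Tension: T = A_s f_y = 2.83 × 75 = 212.25 kips.
Try a within the flange: a = T/(0.85 f'_c b_f) = 212.25/(0.85 × 4.5 × 71) = 0.782 in.
Since a = 0.782 ≤ h_f = 5.5 in, the stress block lies entirely in the flange; analyse as a rectangular beam of width b_f.
M_n = T(d − a/2) = 212.25 × (32.4 − 0.391) = 6793.9 kip·in.
M_n = 6793.9/12 = 566.16 kip·ft.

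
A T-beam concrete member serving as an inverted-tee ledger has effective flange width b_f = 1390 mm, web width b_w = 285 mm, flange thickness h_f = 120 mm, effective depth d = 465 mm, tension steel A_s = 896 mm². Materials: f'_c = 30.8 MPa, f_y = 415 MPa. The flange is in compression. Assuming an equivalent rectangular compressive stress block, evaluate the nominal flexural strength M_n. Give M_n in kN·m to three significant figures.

Tension: T = A_s f_y = 896 × 415 = 371840 N.
Try a within the flange: a = T/(0.85 f'_c b_f) = 371840/(0.85 × 30.8 × 1390) = 10.22 mm.
Since a = 10.22 ≤ h_f = 120 mm, the stress block lies entirely in the flange; analyse as a rectangular beam of width b_f.
M_n = T(d − a/2) = 371840 × (465 − 5.11) = 171.01 × 10⁶ N·mm.
M_n = 171.01 kN·m.

M_n ≈ 171 kN·m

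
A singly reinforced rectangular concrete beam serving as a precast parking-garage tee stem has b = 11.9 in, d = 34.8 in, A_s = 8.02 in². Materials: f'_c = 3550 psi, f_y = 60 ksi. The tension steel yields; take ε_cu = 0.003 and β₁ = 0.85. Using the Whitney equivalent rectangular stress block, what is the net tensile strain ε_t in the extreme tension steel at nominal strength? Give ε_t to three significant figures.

a = A_s f_y/(0.85 f'_c b) = 13.401 in.
β₁ = 0.85, so c = a/β₁ = 13.401/0.85 = 15.766 in.
From the linear strain diagram with ε_cu = 0.003: ε_t = 0.003 (d − c)/c = 0.003 × (34.8 − 15.766)/15.766 = 0.00362.
ε_t < 0.004 — the section is over-reinforced for flexure under ACI limits.

ε_t ≈ 0.00362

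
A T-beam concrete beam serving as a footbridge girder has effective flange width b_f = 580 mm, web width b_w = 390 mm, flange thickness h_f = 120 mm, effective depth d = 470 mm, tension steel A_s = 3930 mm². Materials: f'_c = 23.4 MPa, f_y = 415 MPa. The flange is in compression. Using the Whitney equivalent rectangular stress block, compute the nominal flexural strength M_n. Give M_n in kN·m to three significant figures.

Tension: T = A_s f_y = 3930 × 415 = 1630950 N.
Try a within the flange: a = T/(0.85 f'_c b_f) = 1630950/(0.85 × 23.4 × 580) = 141.38 mm.
a = 141.38 > h_f = 120 mm: the block extends into the web. Split into flange-overhang and web parts.
C_f = 0.85 f'_c (b_f − b_w) h_f = 0.85 × 23.4 × (580 − 390) × 120 = 453492 N.
Remaining web compression depth: a_w = (T − C_f)/(0.85 f'_c b_w) = (1630950 − 453492)/(0.85 × 23.4 × 390) = 151.79 mm.
M_n = C_f(d − h_f/2) + (T − C_f)(d − a_w/2) = 453492 × (470 − 60) + 1177458 × (470 − 75.895) = 185.93 + 464.04 = 649.97 × 10⁶ N·mm.
M_n = 649.97 kN·m.

M_n ≈ 650 kN·m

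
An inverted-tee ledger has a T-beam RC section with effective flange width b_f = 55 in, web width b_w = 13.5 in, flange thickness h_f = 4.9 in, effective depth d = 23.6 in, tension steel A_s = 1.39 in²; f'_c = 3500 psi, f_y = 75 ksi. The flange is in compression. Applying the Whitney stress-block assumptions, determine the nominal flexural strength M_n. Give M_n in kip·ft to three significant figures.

M_n ≈ 202 kip·ft

Tension: T = A_s f_y = 1.39 × 75 = 104.25 kips.
Try a within the flange: a = T/(0.85 f'_c b_f) = 104.25/(0.85 × 3.5 × 55) = 0.637 in.
Since a = 0.637 ≤ h_f = 4.9 in, the stress block lies entirely in the flange; analyse as a rectangular beam of width b_f.
M_n = T(d − a/2) = 104.25 × (23.6 − 0.3185) = 2427.1 kip·in.
M_n = 2427.1/12 = 202.26 kip·ft.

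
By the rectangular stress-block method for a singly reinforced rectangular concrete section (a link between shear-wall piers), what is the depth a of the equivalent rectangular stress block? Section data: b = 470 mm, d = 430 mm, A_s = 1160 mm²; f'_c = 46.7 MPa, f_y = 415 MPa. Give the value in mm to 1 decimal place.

a ≈ 25.8 mm

T = A_s f_y = 1160 × 415 = 481400 N = 481.4 kN.
Setting C = 0.85 f'_c a b equal to T: a = 481400/(0.85 × 46.7 × 470) = 25.8 mm.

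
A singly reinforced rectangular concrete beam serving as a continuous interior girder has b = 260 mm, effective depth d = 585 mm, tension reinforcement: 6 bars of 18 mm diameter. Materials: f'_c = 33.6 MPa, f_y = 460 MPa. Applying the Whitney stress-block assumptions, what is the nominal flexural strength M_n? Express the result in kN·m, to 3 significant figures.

A_s = 6 × 254 = 1524 mm².
T = A_s f_y = 1524 × 460 = 701040 N = 701.04 kN.
From C = T: a = T/(0.85 f'_c b) = 701040/(0.85 × 33.6 × 260) = 94.41 mm.
M_n = T(d − a/2) = 701.04 kN × (585 − 47.205) mm = 377.02 kN·m.

M_n ≈ 377 kN·m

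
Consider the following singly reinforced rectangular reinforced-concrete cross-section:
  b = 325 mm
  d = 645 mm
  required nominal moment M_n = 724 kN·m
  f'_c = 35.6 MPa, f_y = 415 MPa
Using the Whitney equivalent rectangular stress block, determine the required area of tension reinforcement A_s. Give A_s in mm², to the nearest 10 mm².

With M_n = 0.85 f'_c a b (d − a/2), solve the quadratic for a:
a = d − √(d² − 2M_n/(0.85 f'_c b)) = 645 − √(645² − 2 × 724×10⁶/(0.85 × 35.6 × 325)) = 126.55 mm.
A_s = 0.85 f'_c a b / f_y = 0.85 × 35.6 × 126.55 × 325 / 415 = 2998.9 mm².

A_s ≈ 3000 mm²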